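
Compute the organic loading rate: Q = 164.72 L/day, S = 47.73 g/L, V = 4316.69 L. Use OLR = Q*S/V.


OLR = Q * S / V
= 164.72 * 47.73 / 4316.69
= 1.8213 g/L/day

1.8213 g/L/day


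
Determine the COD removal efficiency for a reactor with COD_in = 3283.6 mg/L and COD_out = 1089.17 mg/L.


eta = (COD_in - COD_out) / COD_in * 100
= (3283.6 - 1089.17) / 3283.6 * 100
= 66.8300%

66.8300%


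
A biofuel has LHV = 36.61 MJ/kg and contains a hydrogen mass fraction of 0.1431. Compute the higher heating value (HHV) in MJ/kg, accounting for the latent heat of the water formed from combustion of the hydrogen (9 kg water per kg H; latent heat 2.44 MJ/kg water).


HHV = LHV + H_frac * 9 * 2.44
= 36.61 + 0.1431 * 9 * 2.44
= 39.7525 MJ/kg

39.7525 MJ/kg


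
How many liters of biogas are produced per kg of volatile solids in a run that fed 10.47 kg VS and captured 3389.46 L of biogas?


Y = V / VS
= 3389.46 / 10.47
= 323.7307 L/kg VS

323.7307 L/kg VS


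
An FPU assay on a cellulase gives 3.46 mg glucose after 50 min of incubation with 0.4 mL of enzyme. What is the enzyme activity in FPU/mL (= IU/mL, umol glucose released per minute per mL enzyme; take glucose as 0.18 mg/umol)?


Activity = glucose_mg / (0.18 mg/umol * V_mL * t_min)
= 3.46 / (0.18 * 0.4 * 50)
= 0.9611 FPU/mL

0.9611 FPU/mL


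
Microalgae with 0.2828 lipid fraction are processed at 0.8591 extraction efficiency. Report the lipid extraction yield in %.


Y = lipid_content * extraction_eff * 100
= 0.2828 * 0.8591 * 100
= 24.2953%

24.2953%


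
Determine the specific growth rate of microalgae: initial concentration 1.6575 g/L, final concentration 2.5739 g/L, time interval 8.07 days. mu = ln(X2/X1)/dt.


mu = ln(X2/X1) / dt
= ln(2.5739/1.6575) / 8.07
= 0.0545 per day

0.0545 per day


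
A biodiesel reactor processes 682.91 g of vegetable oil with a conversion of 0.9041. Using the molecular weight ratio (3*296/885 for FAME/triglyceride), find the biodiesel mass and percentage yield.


m_FAME = oil * conv * (3 * 296 / 885) = oil * conv * (888/885)
= 682.91 * 0.9041 * 888 / 885
= 619.5119 g
Y = m_FAME / oil * 100 = conv * (888/885) * 100
= 0.9041 * 888 / 885 * 100
= 90.72%

619.5119 g FAME; Y = 90.72%


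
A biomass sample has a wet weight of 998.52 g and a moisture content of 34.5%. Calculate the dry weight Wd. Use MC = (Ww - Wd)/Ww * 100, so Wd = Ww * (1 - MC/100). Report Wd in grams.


Wd = Ww * (1 - MC/100)
= 998.52 * (1 - 34.5/100)
= 654.0306 g

654.0306 g


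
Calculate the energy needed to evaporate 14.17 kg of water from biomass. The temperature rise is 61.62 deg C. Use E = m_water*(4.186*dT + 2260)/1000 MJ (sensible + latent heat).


E = m_water * (4.186 * dT + 2260) / 1000
= 14.17 * (4.186 * 61.62 + 2260) / 1000
= 35.6792 MJ

35.6792 MJ


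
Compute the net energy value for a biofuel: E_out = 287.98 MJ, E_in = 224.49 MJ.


NEV = E_out - E_in
= 287.98 - 224.49
= 63.4900 MJ

63.4900 MJ


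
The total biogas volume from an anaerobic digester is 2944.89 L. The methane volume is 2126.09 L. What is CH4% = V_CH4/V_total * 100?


CH4% = V_CH4 / V_total * 100
= 2126.09 / 2944.89 * 100
= 72.1959%

72.1959%


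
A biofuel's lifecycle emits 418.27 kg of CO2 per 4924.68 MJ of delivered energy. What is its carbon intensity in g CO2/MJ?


CI = CO2 * 1000 / E
= 418.27 * 1000 / 4924.68
= 84.9334 g CO2/MJ

84.9334 g CO2/MJ


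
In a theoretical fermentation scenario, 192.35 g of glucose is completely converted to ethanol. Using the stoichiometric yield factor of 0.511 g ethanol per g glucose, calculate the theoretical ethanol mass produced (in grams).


Theoretical ethanol yield: m_EtOH = 0.511 * m_glucose
m_EtOH = 0.511 * 192.35 = 98.2909 g

98.2909 g


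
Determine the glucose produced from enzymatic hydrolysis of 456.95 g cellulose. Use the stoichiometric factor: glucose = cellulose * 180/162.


glucose = cellulose * 180/162
= 456.95 * 180/162
= 507.7222 g

507.7222 g


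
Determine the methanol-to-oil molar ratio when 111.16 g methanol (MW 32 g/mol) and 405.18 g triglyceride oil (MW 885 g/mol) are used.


Molar ratio = n_MeOH / n_oil = (MeOH/32) / (oil/885) = (MeOH * 885) / (32 * oil)
= (111.16 * 885) / (32 * 405.18)
= 7.5874

7.5874


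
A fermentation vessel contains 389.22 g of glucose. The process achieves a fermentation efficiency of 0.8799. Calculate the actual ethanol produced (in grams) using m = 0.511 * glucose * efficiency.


Actual ethanol: m = 0.511 * 389.22 * 0.8799
m = 175.0046 g

175.0046 g


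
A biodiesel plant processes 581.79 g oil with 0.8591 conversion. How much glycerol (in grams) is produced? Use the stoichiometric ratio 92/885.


glycerol = oil * conv * (92/885)
= 581.79 * 0.8591 * 92 / 885
= 51.9583 g

51.9583 g


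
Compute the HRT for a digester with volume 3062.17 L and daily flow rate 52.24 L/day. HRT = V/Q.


HRT = V / Q
= 3062.17 / 52.24
= 58.6173 days

58.6173 days


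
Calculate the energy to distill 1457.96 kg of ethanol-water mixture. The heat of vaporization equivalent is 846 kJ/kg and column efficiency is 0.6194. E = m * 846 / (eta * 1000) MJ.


E = m * 846 / (eta * 1000)
= 1457.96 * 846 / (0.6194 * 1000)
= 1991.3370 MJ

1991.3370 MJ


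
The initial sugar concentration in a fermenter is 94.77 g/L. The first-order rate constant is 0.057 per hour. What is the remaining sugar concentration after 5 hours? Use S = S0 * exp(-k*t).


S = S0 * exp(-k * t)
S = 94.77 * exp(-0.057 * 5)
S = 71.2684 g/L

71.2684 g/L


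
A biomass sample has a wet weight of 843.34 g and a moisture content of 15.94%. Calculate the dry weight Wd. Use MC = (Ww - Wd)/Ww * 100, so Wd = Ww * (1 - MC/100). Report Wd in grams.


Wd = Ww * (1 - MC/100)
= 843.34 * (1 - 15.94/100)
= 708.9116 g

708.9116 g


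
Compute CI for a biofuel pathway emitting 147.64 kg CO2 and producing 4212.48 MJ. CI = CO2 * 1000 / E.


CI = CO2 * 1000 / E
= 147.64 * 1000 / 4212.48
= 35.0482 g CO2/MJ

35.0482 g CO2/MJ


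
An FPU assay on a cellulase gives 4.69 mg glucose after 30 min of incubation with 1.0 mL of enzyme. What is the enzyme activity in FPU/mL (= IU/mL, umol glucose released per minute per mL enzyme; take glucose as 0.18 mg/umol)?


Activity = glucose_mg / (0.18 mg/umol * V_mL * t_min)
= 4.69 / (0.18 * 1.0 * 30)
= 0.8685 FPU/mL

0.8685 FPU/mL


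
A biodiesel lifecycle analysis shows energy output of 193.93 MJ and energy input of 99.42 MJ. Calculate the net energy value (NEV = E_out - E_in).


NEV = E_out - E_in
= 193.93 - 99.42
= 94.5100 MJ

94.5100 MJ


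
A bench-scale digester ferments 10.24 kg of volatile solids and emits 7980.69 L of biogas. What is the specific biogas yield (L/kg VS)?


Y = V / VS
= 7980.69 / 10.24
= 779.3643 L/kg VS

779.3643 L/kg VS


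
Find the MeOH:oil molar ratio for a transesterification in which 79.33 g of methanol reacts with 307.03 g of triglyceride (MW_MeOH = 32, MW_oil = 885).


Molar ratio = n_MeOH / n_oil = (MeOH/32) / (oil/885) = (MeOH * 885) / (32 * oil)
= (79.33 * 885) / (32 * 307.03)
= 7.1458

7.1458


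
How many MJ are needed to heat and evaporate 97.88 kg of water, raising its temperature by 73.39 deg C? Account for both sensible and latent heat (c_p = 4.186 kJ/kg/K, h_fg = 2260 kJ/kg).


E = m_water * (4.186 * dT + 2260) / 1000
= 97.88 * (4.186 * 73.39 + 2260) / 1000
= 251.2786 MJ

251.2786 MJ


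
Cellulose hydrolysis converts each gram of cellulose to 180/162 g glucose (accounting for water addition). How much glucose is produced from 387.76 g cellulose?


glucose = cellulose * 180/162
= 387.76 * 180/162
= 430.8444 g

430.8444 g


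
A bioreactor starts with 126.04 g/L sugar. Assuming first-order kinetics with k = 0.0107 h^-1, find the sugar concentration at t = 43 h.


S = S0 * exp(-k * t)
S = 126.04 * exp(-0.0107 * 43)
S = 79.5590 g/L

79.5590 g/L


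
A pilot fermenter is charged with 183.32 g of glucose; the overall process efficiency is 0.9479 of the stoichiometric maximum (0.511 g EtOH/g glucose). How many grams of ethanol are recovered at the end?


Actual ethanol: m = 0.511 * 183.32 * 0.9479
m = 88.7960 g

88.7960 g


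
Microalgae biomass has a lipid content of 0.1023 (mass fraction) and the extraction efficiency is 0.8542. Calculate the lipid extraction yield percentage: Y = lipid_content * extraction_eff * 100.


Y = lipid_content * extraction_eff * 100
= 0.1023 * 0.8542 * 100
= 8.7385%

8.7385%


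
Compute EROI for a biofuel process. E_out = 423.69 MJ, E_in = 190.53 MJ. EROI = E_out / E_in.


EROI = E_out / E_in
= 423.69 / 190.53
= 2.2237

2.2237


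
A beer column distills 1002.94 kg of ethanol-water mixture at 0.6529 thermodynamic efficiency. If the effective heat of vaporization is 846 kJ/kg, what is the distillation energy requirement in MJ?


E = m * 846 / (eta * 1000)
= 1002.94 * 846 / (0.6529 * 1000)
= 1299.5669 MJ

1299.5669 MJ


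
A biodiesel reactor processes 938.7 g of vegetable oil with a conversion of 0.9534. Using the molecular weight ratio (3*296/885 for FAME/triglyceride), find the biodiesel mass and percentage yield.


m_FAME = oil * conv * (3 * 296 / 885) = oil * conv * (888/885)
= 938.7 * 0.9534 * 888 / 885
= 897.9903 g
Y = m_FAME / oil * 100 = conv * (888/885) * 100
= 0.9534 * 888 / 885 * 100
= 95.66%

897.9903 g FAME; Y = 95.66%


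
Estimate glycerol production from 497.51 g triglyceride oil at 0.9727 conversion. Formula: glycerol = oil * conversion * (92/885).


glycerol = oil * conv * (92/885)
= 497.51 * 0.9727 * 92 / 885
= 50.3066 g

50.3066 g


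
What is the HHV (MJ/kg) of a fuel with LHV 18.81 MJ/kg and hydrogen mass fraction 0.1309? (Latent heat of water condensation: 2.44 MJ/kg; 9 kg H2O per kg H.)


HHV = LHV + H_frac * 9 * 2.44
= 18.81 + 0.1309 * 9 * 2.44
= 21.6846 MJ/kg

21.6846 MJ/kg


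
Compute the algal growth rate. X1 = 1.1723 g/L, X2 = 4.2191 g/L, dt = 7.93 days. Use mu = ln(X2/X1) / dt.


mu = ln(X2/X1) / dt
= ln(4.2191/1.1723) / 7.93
= 0.1615 per day

0.1615 per day


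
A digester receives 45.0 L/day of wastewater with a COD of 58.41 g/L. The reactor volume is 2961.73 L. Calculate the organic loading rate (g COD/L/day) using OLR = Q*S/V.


OLR = Q * S / V
= 45.0 * 58.41 / 2961.73
= 0.8875 g/L/day

0.8875 g/L/day


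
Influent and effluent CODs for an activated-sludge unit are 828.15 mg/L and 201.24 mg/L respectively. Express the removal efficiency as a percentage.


eta = (COD_in - COD_out) / COD_in * 100
= (828.15 - 201.24) / 828.15 * 100
= 75.7001%

75.7001%


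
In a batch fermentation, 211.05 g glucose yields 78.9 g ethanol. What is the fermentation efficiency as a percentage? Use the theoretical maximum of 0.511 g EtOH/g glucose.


Fermentation efficiency = (actual / (0.511 * glucose)) * 100
= (78.9 / (0.511 * 211.05)) * 100
= 73.1595%

73.1595%


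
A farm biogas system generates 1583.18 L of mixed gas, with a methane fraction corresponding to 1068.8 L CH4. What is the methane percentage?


CH4% = V_CH4 / V_total * 100
= 1068.8 / 1583.18 * 100
= 67.5097%

67.5097%


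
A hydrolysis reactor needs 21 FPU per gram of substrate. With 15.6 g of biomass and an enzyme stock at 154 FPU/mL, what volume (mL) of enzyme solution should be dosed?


V = dosage * m_sub / activity
V = 21 * 15.6 / 154
V = 2.1273 mL

2.1273 mL


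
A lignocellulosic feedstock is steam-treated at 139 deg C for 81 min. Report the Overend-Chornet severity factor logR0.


logR0 = log10(t * exp((T - 100) / 14.75))
= log10(81 * exp((139 - 100) / 14.75))
= 3.0568

3.0568


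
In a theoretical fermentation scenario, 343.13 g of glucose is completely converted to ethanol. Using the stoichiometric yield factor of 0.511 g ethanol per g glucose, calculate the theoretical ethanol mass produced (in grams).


Theoretical ethanol yield: m_EtOH = 0.511 * m_glucose
m_EtOH = 0.511 * 343.13 = 175.3394 g

175.3394 g


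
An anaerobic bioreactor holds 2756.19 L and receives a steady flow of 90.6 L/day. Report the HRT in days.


HRT = V / Q
= 2756.19 / 90.6
= 30.4215 days

30.4215 days


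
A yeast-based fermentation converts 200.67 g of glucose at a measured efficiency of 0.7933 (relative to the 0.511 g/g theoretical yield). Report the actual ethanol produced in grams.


Actual ethanol: m = 0.511 * 200.67 * 0.7933
m = 81.3469 g

81.3469 g


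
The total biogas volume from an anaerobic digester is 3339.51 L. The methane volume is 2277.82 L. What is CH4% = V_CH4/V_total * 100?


CH4% = V_CH4 / V_total * 100
= 2277.82 / 3339.51 * 100
= 68.2082%

68.2082%


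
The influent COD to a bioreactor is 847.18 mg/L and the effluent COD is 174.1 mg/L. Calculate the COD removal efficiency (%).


eta = (COD_in - COD_out) / COD_in * 100
= (847.18 - 174.1) / 847.18 * 100
= 79.4495%

79.4495%


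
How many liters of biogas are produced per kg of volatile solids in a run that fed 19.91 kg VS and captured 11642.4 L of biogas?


Y = V / VS
= 11642.4 / 19.91
= 584.7514 L/kg VS

584.7514 L/kg VS


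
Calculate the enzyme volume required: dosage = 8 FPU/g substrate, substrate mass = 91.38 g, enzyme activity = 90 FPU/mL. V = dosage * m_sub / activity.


V = dosage * m_sub / activity
V = 8 * 91.38 / 90
V = 8.1227 mL

8.1227 mL


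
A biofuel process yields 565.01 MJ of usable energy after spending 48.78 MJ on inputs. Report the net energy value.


NEV = E_out - E_in
= 565.01 - 48.78
= 516.2300 MJ

516.2300 MJ


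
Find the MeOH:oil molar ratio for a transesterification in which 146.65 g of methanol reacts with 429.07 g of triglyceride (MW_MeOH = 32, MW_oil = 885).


Molar ratio = n_MeOH / n_oil = (MeOH/32) / (oil/885) = (MeOH * 885) / (32 * oil)
= (146.65 * 885) / (32 * 429.07)
= 9.4525

9.4525


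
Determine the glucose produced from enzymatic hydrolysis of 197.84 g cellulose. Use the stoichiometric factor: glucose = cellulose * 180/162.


glucose = cellulose * 180/162
= 197.84 * 180/162
= 219.8222 g

219.8222 g


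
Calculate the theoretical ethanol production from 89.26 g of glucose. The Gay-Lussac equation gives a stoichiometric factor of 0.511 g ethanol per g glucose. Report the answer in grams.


Theoretical ethanol yield: m_EtOH = 0.511 * m_glucose
m_EtOH = 0.511 * 89.26 = 45.6119 g

45.6119 g


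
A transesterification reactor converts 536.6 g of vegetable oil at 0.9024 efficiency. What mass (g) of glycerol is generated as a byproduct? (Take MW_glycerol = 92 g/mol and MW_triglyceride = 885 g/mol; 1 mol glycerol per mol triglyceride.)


glycerol = oil * conv * (92/885)
= 536.6 * 0.9024 * 92 / 885
= 50.3378 g

50.3378 g


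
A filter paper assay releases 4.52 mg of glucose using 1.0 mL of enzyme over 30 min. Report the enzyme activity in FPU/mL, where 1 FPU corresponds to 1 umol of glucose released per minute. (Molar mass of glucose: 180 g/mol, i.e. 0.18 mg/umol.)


Activity = glucose_mg / (0.18 mg/umol * V_mL * t_min)
= 4.52 / (0.18 * 1.0 * 30)
= 0.8370 FPU/mL

0.8370 FPU/mL


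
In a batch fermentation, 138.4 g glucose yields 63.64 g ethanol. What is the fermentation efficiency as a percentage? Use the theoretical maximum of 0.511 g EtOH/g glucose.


Fermentation efficiency = (actual / (0.511 * glucose)) * 100
= (63.64 / (0.511 * 138.4)) * 100
= 89.9856%

89.9856%


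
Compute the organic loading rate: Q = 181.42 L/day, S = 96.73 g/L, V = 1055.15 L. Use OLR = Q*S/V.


OLR = Q * S / V
= 181.42 * 96.73 / 1055.15
= 16.6315 g/L/day

16.6315 g/L/day


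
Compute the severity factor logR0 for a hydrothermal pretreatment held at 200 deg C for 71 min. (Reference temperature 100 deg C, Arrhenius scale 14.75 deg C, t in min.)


logR0 = log10(t * exp((T - 100) / 14.75))
= log10(71 * exp((200 - 100) / 14.75))
= 4.7956

4.7956


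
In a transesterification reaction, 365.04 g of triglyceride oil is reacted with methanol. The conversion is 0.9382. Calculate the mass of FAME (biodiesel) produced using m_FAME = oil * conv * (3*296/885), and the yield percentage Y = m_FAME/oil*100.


m_FAME = oil * conv * (3 * 296 / 885) = oil * conv * (888/885)
= 365.04 * 0.9382 * 888 / 885
= 343.6415 g
Y = m_FAME / oil * 100 = conv * (888/885) * 100
= 0.9382 * 888 / 885 * 100
= 94.14%

343.6415 g FAME; Y = 94.14%


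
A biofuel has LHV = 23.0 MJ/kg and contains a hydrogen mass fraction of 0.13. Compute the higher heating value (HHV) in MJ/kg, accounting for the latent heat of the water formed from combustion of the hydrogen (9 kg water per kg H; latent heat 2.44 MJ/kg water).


HHV = LHV + H_frac * 9 * 2.44
= 23.0 + 0.13 * 9 * 2.44
= 25.8548 MJ/kg

25.8548 MJ/kg


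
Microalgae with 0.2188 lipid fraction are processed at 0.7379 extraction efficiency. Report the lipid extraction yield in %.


Y = lipid_content * extraction_eff * 100
= 0.2188 * 0.7379 * 100
= 16.1453%

16.1453%


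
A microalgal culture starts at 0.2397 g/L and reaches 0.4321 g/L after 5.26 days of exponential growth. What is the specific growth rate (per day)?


mu = ln(X2/X1) / dt
= ln(0.4321/0.2397) / 5.26
= 0.1120 per day

0.1120 per day


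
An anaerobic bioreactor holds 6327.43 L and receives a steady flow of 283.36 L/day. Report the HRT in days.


HRT = V / Q
= 6327.43 / 283.36
= 22.3300 days

22.3300 days


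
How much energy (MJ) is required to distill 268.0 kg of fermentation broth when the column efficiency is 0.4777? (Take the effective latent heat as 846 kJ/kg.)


E = m * 846 / (eta * 1000)
= 268.0 * 846 / (0.4777 * 1000)
= 474.6242 MJ

474.6242 MJ


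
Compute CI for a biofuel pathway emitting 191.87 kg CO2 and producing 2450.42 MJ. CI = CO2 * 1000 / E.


CI = CO2 * 1000 / E
= 191.87 * 1000 / 2450.42
= 78.3009 g CO2/MJ

78.3009 g CO2/MJ


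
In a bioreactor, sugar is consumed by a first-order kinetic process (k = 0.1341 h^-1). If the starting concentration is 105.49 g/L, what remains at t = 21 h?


S = S0 * exp(-k * t)
S = 105.49 * exp(-0.1341 * 21)
S = 6.3124 g/L

6.3124 g/L


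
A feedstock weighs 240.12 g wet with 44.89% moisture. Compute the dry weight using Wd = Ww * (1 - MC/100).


Wd = Ww * (1 - MC/100)
= 240.12 * (1 - 44.89/100)
= 132.3301 g

132.3301 g


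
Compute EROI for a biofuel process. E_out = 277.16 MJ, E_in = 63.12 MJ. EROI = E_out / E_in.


EROI = E_out / E_in
= 277.16 / 63.12
= 4.3910

4.3910


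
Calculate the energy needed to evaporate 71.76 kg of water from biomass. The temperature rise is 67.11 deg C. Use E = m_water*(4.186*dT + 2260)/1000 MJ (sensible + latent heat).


E = m_water * (4.186 * dT + 2260) / 1000
= 71.76 * (4.186 * 67.11 + 2260) / 1000
= 182.3366 MJ

182.3366 MJ


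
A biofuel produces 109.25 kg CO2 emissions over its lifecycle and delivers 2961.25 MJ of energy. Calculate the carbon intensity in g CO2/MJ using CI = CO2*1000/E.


CI = CO2 * 1000 / E
= 109.25 * 1000 / 2961.25
= 36.8932 g CO2/MJ

36.8932 g CO2/MJ


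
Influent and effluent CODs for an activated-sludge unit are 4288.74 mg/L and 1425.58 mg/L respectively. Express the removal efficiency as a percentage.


eta = (COD_in - COD_out) / COD_in * 100
= (4288.74 - 1425.58) / 4288.74 * 100
= 66.7599%

66.7599%


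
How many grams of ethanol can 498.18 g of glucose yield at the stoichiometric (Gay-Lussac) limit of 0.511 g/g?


Theoretical ethanol yield: m_EtOH = 0.511 * m_glucose
m_EtOH = 0.511 * 498.18 = 254.5700 g

254.5700 g


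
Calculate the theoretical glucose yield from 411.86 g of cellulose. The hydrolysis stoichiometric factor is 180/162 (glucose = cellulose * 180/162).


glucose = cellulose * 180/162
= 411.86 * 180/162
= 457.6222 g

457.6222 g


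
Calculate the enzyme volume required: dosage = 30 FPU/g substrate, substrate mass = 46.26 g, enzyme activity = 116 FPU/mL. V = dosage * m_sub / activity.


V = dosage * m_sub / activity
V = 30 * 46.26 / 116
V = 11.9638 mL

11.9638 mL


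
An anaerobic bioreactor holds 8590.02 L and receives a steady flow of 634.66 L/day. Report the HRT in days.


HRT = V / Q
= 8590.02 / 634.66
= 13.5348 days

13.5348 days


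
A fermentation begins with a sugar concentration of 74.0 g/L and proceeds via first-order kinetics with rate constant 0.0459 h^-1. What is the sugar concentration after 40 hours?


S = S0 * exp(-k * t)
S = 74.0 * exp(-0.0459 * 40)
S = 11.7996 g/L

11.7996 g/L


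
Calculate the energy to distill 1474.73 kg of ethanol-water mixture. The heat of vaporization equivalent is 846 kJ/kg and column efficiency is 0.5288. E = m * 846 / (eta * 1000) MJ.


E = m * 846 / (eta * 1000)
= 1474.73 * 846 / (0.5288 * 1000)
= 2359.3449 MJ

2359.3449 MJ


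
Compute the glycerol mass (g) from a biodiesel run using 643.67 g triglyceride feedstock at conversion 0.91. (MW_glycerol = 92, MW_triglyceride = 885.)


glycerol = oil * conv * (92/885)
= 643.67 * 0.91 * 92 / 885
= 60.8905 g

60.8905 g


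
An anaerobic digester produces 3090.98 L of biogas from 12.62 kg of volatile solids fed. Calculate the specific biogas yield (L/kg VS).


Y = V / VS
= 3090.98 / 12.62
= 244.9271 L/kg VS

244.9271 L/kg VS


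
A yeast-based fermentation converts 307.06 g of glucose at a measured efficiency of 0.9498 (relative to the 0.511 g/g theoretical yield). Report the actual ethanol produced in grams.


Actual ethanol: m = 0.511 * 307.06 * 0.9498
m = 149.0309 g

149.0309 g


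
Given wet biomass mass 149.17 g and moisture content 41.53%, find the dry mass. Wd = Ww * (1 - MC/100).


Wd = Ww * (1 - MC/100)
= 149.17 * (1 - 41.53/100)
= 87.2197 g

87.2197 g


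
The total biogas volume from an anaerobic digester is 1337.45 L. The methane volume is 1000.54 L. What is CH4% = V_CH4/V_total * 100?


CH4% = V_CH4 / V_total * 100
= 1000.54 / 1337.45 * 100
= 74.8095%

74.8095%


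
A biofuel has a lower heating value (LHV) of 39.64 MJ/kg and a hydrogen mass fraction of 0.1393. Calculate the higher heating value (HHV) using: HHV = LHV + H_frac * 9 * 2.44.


HHV = LHV + H_frac * 9 * 2.44
= 39.64 + 0.1393 * 9 * 2.44
= 42.6990 MJ/kg

42.6990 MJ/kg


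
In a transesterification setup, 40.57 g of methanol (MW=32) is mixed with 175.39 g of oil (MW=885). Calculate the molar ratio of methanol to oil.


Molar ratio = n_MeOH / n_oil = (MeOH/32) / (oil/885) = (MeOH * 885) / (32 * oil)
= (40.57 * 885) / (32 * 175.39)
= 6.3973

6.3973


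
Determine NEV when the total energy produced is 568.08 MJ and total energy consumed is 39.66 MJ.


NEV = E_out - E_in
= 568.08 - 39.66
= 528.4200 MJ

528.4200 MJ


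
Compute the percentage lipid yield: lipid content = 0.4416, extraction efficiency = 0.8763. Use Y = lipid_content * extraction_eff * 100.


Y = lipid_content * extraction_eff * 100
= 0.4416 * 0.8763 * 100
= 38.6974%

38.6974%


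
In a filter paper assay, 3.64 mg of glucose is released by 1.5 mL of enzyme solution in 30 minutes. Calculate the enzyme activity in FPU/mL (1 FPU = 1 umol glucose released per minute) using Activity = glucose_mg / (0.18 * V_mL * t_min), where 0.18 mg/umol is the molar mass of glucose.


Activity = glucose_mg / (0.18 mg/umol * V_mL * t_min)
= 3.64 / (0.18 * 1.5 * 30)
= 0.4494 FPU/mL

0.4494 FPU/mL


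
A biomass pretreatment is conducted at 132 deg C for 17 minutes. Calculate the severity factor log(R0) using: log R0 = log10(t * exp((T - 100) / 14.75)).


logR0 = log10(t * exp((T - 100) / 14.75))
= log10(17 * exp((132 - 100) / 14.75))
= 2.1726

2.1726


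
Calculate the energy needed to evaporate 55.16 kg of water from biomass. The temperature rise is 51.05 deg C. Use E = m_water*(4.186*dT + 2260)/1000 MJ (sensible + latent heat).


E = m_water * (4.186 * dT + 2260) / 1000
= 55.16 * (4.186 * 51.05 + 2260) / 1000
= 136.4490 MJ

136.4490 MJ


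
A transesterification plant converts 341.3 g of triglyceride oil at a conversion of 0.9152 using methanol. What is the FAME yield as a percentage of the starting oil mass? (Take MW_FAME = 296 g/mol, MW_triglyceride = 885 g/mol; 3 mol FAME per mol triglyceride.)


m_FAME = oil * conv * (3 * 296 / 885) = oil * conv * (888/885)
= 341.3 * 0.9152 * 888 / 885
= 313.4166 g
Y = m_FAME / oil * 100 = conv * (888/885) * 100
= 0.9152 * 888 / 885 * 100
= 91.83%

91.83%


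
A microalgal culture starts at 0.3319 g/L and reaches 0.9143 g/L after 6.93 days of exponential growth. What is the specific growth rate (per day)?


mu = ln(X2/X1) / dt
= ln(0.9143/0.3319) / 6.93
= 0.1462 per day

0.1462 per day


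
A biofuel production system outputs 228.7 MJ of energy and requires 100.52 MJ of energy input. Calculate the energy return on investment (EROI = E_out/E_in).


EROI = E_out / E_in
= 228.7 / 100.52
= 2.2752

2.2752


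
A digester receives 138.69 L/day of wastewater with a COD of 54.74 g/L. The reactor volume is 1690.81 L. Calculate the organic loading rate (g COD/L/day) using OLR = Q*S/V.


OLR = Q * S / V
= 138.69 * 54.74 / 1690.81
= 4.4901 g/L/day

4.4901 g/L/day


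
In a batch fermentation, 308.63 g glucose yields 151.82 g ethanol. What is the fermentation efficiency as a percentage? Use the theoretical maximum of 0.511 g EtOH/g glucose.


Fermentation efficiency = (actual / (0.511 * glucose)) * 100
= (151.82 / (0.511 * 308.63)) * 100
= 96.2653%

96.2653%


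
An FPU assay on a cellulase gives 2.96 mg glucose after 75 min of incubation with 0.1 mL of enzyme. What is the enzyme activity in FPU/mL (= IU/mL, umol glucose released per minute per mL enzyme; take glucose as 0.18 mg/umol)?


Activity = glucose_mg / (0.18 mg/umol * V_mL * t_min)
= 2.96 / (0.18 * 0.1 * 75)
= 2.1926 FPU/mL

2.1926 FPU/mL


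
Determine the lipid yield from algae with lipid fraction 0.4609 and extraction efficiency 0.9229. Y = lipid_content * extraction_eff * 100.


Y = lipid_content * extraction_eff * 100
= 0.4609 * 0.9229 * 100
= 42.5365%

42.5365%


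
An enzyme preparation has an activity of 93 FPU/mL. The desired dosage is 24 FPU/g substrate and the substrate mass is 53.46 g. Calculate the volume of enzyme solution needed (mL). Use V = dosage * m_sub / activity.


V = dosage * m_sub / activity
V = 24 * 53.46 / 93
V = 13.7961 mL

13.7961 mL


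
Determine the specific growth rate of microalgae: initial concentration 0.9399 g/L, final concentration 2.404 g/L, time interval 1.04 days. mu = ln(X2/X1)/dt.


mu = ln(X2/X1) / dt
= ln(2.404/0.9399) / 1.04
= 0.9030 per day

0.9030 per day


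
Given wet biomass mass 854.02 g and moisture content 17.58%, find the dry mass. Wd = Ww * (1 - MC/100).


Wd = Ww * (1 - MC/100)
= 854.02 * (1 - 17.58/100)
= 703.8833 g

703.8833 g


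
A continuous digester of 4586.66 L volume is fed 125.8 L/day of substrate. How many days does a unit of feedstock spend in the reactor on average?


HRT = V / Q
= 4586.66 / 125.8
= 36.4599 days

36.4599 days


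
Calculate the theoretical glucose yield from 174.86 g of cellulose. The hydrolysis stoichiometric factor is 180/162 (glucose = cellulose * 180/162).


glucose = cellulose * 180/162
= 174.86 * 180/162
= 194.2889 g

194.2889 g


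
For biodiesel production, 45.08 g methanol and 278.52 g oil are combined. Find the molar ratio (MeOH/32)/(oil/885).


Molar ratio = n_MeOH / n_oil = (MeOH/32) / (oil/885) = (MeOH * 885) / (32 * oil)
= (45.08 * 885) / (32 * 278.52)
= 4.4763

4.4763


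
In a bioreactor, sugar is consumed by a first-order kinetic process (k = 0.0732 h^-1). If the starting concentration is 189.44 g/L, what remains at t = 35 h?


S = S0 * exp(-k * t)
S = 189.44 * exp(-0.0732 * 35)
S = 14.6154 g/L

14.6154 g/L


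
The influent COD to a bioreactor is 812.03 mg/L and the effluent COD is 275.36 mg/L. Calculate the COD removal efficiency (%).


eta = (COD_in - COD_out) / COD_in * 100
= (812.03 - 275.36) / 812.03 * 100
= 66.0899%

66.0899%


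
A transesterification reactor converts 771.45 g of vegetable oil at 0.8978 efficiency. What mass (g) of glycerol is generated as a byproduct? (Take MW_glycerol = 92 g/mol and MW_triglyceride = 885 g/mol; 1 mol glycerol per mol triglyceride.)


glycerol = oil * conv * (92/885)
= 771.45 * 0.8978 * 92 / 885
= 71.9999 g

71.9999 g


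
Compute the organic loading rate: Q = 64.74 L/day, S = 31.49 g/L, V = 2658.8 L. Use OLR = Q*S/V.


OLR = Q * S / V
= 64.74 * 31.49 / 2658.8
= 0.7668 g/L/day

0.7668 g/L/day


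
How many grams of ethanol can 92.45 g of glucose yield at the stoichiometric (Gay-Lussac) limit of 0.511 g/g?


Theoretical ethanol yield: m_EtOH = 0.511 * m_glucose
m_EtOH = 0.511 * 92.45 = 47.2420 g

47.2420 g


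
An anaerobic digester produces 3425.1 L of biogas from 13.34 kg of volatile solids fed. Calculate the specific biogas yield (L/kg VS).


Y = V / VS
= 3425.1 / 13.34
= 256.7541 L/kg VS

256.7541 L/kg VS


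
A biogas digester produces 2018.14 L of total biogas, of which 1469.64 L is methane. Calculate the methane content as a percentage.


CH4% = V_CH4 / V_total * 100
= 1469.64 / 2018.14 * 100
= 72.8215%

72.8215%


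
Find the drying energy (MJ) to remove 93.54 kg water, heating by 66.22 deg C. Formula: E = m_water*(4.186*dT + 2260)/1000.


E = m_water * (4.186 * dT + 2260) / 1000
= 93.54 * (4.186 * 66.22 + 2260) / 1000
= 237.3294 MJ

237.3294 MJ


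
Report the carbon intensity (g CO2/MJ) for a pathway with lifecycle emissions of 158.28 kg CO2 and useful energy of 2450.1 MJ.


CI = CO2 * 1000 / E
= 158.28 * 1000 / 2450.1
= 64.6014 g CO2/MJ

64.6014 g CO2/MJ


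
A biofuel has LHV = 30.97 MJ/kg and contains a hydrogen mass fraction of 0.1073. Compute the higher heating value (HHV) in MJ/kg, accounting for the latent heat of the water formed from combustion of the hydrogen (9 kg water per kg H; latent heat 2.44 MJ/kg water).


HHV = LHV + H_frac * 9 * 2.44
= 30.97 + 0.1073 * 9 * 2.44
= 33.3263 MJ/kg

33.3263 MJ/kg


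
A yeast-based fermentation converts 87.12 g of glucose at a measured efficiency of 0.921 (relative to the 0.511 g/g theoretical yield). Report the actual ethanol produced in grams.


Actual ethanol: m = 0.511 * 87.12 * 0.921
m = 41.0014 g

41.0014 g


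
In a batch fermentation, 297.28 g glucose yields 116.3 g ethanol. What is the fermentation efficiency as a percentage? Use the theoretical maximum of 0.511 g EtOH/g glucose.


Fermentation efficiency = (actual / (0.511 * glucose)) * 100
= (116.3 / (0.511 * 297.28)) * 100
= 76.5584%

76.5584%


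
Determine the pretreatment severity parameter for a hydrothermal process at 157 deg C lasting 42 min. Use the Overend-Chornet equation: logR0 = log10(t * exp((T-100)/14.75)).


logR0 = log10(t * exp((T - 100) / 14.75))
= log10(42 * exp((157 - 100) / 14.75))
= 3.3015

3.3015


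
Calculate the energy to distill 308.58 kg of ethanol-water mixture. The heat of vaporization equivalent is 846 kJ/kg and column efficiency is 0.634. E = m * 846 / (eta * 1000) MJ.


E = m * 846 / (eta * 1000)
= 308.58 * 846 / (0.634 * 1000)
= 411.7645 MJ

411.7645 MJ


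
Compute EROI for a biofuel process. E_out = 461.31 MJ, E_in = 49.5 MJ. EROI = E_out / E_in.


EROI = E_out / E_in
= 461.31 / 49.5
= 9.3194

9.3194


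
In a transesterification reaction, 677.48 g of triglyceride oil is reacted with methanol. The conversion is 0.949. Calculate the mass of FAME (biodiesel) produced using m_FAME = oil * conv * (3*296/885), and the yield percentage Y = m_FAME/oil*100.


m_FAME = oil * conv * (3 * 296 / 885) = oil * conv * (888/885)
= 677.48 * 0.949 * 888 / 885
= 645.1079 g
Y = m_FAME / oil * 100 = conv * (888/885) * 100
= 0.949 * 888 / 885 * 100
= 95.22%

645.1079 g FAME; Y = 95.22%


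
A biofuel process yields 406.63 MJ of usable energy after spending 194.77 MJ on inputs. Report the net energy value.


NEV = E_out - E_in
= 406.63 - 194.77
= 211.8600 MJ

211.8600 MJ


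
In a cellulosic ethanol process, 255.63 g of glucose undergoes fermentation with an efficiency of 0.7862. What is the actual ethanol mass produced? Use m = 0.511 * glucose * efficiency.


Actual ethanol: m = 0.511 * 255.63 * 0.7862
m = 102.6989 g

102.6989 g


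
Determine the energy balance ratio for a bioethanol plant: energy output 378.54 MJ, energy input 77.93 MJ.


EROI = E_out / E_in
= 378.54 / 77.93
= 4.8574

4.8574


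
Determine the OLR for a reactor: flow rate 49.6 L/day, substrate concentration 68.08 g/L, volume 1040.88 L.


OLR = Q * S / V
= 49.6 * 68.08 / 1040.88
= 3.2441 g/L/day

3.2441 g/L/day


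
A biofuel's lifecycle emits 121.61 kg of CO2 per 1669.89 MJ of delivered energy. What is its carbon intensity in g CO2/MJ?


CI = CO2 * 1000 / E
= 121.61 * 1000 / 1669.89
= 72.8252 g CO2/MJ

72.8252 g CO2/MJ


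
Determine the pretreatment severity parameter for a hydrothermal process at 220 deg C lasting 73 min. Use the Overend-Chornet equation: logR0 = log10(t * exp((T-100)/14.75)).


logR0 = log10(t * exp((T - 100) / 14.75))
= log10(73 * exp((220 - 100) / 14.75))
= 5.3966

5.3966


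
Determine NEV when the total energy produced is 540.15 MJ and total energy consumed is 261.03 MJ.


NEV = E_out - E_in
= 540.15 - 261.03
= 279.1200 MJ

279.1200 MJ


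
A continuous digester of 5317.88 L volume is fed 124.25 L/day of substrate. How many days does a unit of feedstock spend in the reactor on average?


HRT = V / Q
= 5317.88 / 124.25
= 42.7998 days

42.7998 days


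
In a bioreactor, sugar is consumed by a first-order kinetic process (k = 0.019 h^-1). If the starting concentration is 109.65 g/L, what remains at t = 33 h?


S = S0 * exp(-k * t)
S = 109.65 * exp(-0.019 * 33)
S = 58.5742 g/L

58.5742 g/L


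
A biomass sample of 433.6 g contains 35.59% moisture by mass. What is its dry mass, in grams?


Wd = Ww * (1 - MC/100)
= 433.6 * (1 - 35.59/100)
= 279.2818 g

279.2818 g


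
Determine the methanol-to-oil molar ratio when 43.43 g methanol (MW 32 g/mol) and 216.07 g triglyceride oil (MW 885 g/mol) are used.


Molar ratio = n_MeOH / n_oil = (MeOH/32) / (oil/885) = (MeOH * 885) / (32 * oil)
= (43.43 * 885) / (32 * 216.07)
= 5.5589

5.5589


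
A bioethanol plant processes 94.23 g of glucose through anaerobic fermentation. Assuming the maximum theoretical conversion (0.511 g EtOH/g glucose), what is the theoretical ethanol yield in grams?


Theoretical ethanol yield: m_EtOH = 0.511 * m_glucose
m_EtOH = 0.511 * 94.23 = 48.1515 g

48.1515 g


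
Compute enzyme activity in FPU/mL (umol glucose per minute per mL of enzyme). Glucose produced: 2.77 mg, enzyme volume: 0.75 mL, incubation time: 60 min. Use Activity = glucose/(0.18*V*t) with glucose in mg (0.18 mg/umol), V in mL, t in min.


Activity = glucose_mg / (0.18 mg/umol * V_mL * t_min)
= 2.77 / (0.18 * 0.75 * 60)
= 0.3420 FPU/mL

0.3420 FPU/mL


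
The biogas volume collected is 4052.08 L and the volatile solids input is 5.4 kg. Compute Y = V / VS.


Y = V / VS
= 4052.08 / 5.4
= 750.3852 L/kg VS

750.3852 L/kg VS


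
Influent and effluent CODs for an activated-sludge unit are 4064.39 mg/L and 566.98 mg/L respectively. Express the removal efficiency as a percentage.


eta = (COD_in - COD_out) / COD_in * 100
= (4064.39 - 566.98) / 4064.39 * 100
= 86.0501%

86.0501%


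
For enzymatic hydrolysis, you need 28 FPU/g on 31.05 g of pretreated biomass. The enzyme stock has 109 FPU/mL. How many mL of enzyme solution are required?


V = dosage * m_sub / activity
V = 28 * 31.05 / 109
V = 7.9761 mL

7.9761 mL


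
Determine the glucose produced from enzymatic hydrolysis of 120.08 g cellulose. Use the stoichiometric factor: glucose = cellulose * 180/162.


glucose = cellulose * 180/162
= 120.08 * 180/162
= 133.4222 g

133.4222 g


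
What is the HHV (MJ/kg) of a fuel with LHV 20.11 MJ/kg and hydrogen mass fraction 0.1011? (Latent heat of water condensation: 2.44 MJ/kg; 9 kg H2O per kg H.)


HHV = LHV + H_frac * 9 * 2.44
= 20.11 + 0.1011 * 9 * 2.44
= 22.3302 MJ/kg

22.3302 MJ/kg


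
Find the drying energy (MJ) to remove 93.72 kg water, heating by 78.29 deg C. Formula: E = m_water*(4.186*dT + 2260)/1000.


E = m_water * (4.186 * dT + 2260) / 1000
= 93.72 * (4.186 * 78.29 + 2260) / 1000
= 242.5213 MJ

242.5213 MJ


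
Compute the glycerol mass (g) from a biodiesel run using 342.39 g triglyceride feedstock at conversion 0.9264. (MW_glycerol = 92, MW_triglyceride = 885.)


glycerol = oil * conv * (92/885)
= 342.39 * 0.9264 * 92 / 885
= 32.9734 g

32.9734 g


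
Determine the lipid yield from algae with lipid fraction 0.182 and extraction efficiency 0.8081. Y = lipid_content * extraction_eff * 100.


Y = lipid_content * extraction_eff * 100
= 0.182 * 0.8081 * 100
= 14.7074%

14.7074%


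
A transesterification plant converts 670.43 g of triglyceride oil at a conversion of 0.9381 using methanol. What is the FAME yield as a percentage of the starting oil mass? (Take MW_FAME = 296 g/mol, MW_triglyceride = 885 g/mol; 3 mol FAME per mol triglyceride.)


m_FAME = oil * conv * (3 * 296 / 885) = oil * conv * (888/885)
= 670.43 * 0.9381 * 888 / 885
= 631.0624 g
Y = m_FAME / oil * 100 = conv * (888/885) * 100
= 0.9381 * 888 / 885 * 100
= 94.13%

94.13%


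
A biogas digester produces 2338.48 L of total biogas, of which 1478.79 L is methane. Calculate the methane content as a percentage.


CH4% = V_CH4 / V_total * 100
= 1478.79 / 2338.48 * 100
= 63.2372%

63.2372%


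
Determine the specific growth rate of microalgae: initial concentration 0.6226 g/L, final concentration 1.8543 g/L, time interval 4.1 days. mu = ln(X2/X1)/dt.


mu = ln(X2/X1) / dt
= ln(1.8543/0.6226) / 4.1
= 0.2662 per day

0.2662 per day


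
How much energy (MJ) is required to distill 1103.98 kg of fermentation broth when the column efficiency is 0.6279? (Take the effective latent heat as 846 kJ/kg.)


E = m * 846 / (eta * 1000)
= 1103.98 * 846 / (0.6279 * 1000)
= 1487.4456 MJ

1487.4456 MJ


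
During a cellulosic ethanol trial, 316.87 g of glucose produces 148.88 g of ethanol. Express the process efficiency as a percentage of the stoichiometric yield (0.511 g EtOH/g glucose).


Fermentation efficiency = (actual / (0.511 * glucose)) * 100
= (148.88 / (0.511 * 316.87)) * 100
= 91.9463%

91.9463%


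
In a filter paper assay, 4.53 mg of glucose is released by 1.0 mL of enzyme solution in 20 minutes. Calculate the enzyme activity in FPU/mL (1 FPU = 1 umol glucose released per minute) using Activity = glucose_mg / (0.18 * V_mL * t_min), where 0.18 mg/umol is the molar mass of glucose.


Activity = glucose_mg / (0.18 mg/umol * V_mL * t_min)
= 4.53 / (0.18 * 1.0 * 20)
= 1.2583 FPU/mL

1.2583 FPU/mL


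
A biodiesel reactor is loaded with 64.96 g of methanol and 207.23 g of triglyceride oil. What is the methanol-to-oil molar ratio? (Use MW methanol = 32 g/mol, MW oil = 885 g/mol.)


Molar ratio = n_MeOH / n_oil = (MeOH/32) / (oil/885) = (MeOH * 885) / (32 * oil)
= (64.96 * 885) / (32 * 207.23)
= 8.6694

8.6694


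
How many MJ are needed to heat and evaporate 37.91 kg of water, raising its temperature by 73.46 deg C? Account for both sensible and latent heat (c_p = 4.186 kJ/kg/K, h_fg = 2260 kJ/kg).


E = m_water * (4.186 * dT + 2260) / 1000
= 37.91 * (4.186 * 73.46 + 2260) / 1000
= 97.3341 MJ

97.3341 MJ


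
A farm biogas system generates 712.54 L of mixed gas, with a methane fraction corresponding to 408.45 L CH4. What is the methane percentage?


CH4% = V_CH4 / V_total * 100
= 408.45 / 712.54 * 100
= 57.3231%

57.3231%


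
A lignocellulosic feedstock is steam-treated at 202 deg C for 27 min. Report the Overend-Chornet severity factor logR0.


logR0 = log10(t * exp((T - 100) / 14.75))
= log10(27 * exp((202 - 100) / 14.75))
= 4.4346

4.4346


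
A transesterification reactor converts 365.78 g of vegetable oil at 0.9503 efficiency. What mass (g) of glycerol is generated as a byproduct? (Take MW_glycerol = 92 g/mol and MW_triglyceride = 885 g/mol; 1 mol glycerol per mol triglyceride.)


glycerol = oil * conv * (92/885)
= 365.78 * 0.9503 * 92 / 885
= 36.1348 g

36.1348 g


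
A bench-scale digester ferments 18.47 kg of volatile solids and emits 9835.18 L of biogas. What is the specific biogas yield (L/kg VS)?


Y = V / VS
= 9835.18 / 18.47
= 532.4949 L/kg VS

532.4949 L/kg VS
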